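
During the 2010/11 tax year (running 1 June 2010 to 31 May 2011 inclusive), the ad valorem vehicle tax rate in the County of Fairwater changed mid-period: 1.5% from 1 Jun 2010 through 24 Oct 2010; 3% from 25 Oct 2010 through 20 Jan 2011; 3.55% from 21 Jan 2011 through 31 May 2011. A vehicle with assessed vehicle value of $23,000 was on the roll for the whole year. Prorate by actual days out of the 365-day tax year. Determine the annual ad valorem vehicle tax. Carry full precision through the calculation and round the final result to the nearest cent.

1 Jun – 24 Oct 2010: 146 days at 1.5% → $23,000 × 1.5% × 146/365 = $138.0000
25 Oct 2010 – 20 Jan 2011: 88 days at 3% → $23,000 × 3% × 88/365 = $166.3562
21 Jan – 31 May 2011: 131 days at 3.55% → $23,000 × 3.55% × 131/365 = $293.0452
Total = $597.4014

$597.40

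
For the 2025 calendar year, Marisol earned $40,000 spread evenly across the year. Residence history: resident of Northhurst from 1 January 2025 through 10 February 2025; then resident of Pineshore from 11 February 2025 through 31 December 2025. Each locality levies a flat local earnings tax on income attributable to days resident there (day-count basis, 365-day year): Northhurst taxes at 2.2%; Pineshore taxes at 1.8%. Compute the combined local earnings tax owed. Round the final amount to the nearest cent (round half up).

$737.97

Northhurst, 1 January – 10 February 2025: 41 days → $40,000 × 2.2% × 41/365 = $98.8493
Pineshore, 11 February – 31 December 2025: 324 days → $40,000 × 1.8% × 324/365 = $639.1233
Total = $737.9726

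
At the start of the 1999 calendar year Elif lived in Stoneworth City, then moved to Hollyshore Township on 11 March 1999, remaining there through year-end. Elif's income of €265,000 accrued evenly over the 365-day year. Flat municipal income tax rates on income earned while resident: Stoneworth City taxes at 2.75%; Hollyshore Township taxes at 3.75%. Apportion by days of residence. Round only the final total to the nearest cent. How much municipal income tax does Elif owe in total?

€9,436.54

Stoneworth City, 1 January – 10 March 1999: 69 days → €265,000 × 2.75% × 69/365 = €1,377.6370
Hollyshore Township, 11 March – 31 December 1999: 296 days → €265,000 × 3.75% × 296/365 = €8,058.9041
Total = €9,436.5411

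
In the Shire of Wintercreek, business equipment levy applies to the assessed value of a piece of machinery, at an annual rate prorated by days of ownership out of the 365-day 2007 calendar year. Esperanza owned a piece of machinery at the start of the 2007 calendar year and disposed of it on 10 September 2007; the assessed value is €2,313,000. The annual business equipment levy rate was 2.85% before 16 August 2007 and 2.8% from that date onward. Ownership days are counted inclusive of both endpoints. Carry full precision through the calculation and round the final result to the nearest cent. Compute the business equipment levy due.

1 January – 15 August 2007: 227 days at 2.85% → €2,313,000 × 2.85% × 227/365 = €40,997.1329
16 August – 10 September 2007: 26 days at 2.8% → €2,313,000 × 2.8% × 26/365 = €4,613.3260
Total = €45,610.4589

€45,610.46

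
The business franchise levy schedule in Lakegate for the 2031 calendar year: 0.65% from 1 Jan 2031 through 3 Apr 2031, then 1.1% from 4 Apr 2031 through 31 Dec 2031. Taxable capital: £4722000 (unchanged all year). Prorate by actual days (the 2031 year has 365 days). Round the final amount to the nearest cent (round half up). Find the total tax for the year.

1 Jan – 3 Apr 2031: 93 days at 0.65% → £4722000 × 0.65% × 93/365 = £7820.4082
4 Apr – 31 Dec 2031: 272 days at 1.1% → £4722000 × 1.1% × 272/365 = £38707.4630
Total = £46527.8712

£46527.87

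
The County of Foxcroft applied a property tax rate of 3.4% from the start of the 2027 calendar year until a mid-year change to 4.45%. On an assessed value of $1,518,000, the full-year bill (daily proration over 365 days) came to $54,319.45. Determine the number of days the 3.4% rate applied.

303 days

Let d = days at the first rate; then 365 − d days at the second rate.
$1,518,000 × [3.4%·d + 4.45%·(365−d)] / 365 = $54,319.45
Solving gives d = 303, so the new rate took effect on 31 October 2027.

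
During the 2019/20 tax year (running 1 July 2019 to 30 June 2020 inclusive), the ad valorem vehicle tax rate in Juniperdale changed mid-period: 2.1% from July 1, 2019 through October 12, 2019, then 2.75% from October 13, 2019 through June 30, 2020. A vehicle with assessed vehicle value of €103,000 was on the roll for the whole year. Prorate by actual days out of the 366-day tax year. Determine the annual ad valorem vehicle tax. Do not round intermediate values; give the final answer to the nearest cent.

July 1 – October 12, 2019: 104 days at 2.1% → €103,000 × 2.1% × 104/366 = €614.6230
October 13, 2019 – June 30, 2020: 262 days at 2.75% → €103,000 × 2.75% × 262/366 = €2,027.6366
Total = €2,642.2596

€2,642.26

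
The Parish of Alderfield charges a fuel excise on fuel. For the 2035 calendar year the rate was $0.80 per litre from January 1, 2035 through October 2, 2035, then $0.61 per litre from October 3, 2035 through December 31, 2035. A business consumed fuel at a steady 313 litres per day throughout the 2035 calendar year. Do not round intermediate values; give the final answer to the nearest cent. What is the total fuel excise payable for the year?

$86,043.70

January 1 – October 2, 2035: 275 days × 313 litres/day = 86,075 litres at $0.80/litre → $68,860.00
October 3 – December 31, 2035: 90 days × 313 litres/day = 28,170 litres at $0.61/litre → $17,183.70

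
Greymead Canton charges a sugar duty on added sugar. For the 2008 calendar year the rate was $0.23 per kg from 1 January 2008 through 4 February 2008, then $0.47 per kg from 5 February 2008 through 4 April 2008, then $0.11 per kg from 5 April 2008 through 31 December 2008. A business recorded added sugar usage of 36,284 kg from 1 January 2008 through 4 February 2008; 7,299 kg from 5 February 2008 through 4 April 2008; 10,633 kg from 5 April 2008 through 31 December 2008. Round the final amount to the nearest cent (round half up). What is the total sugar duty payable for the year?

$12945.48

1 January – 4 February 2008: 36,284 kg at $0.23/kg → $8345.32
5 February – 4 April 2008: 7,299 kg at $0.47/kg → $3430.53
5 April – 31 December 2008: 10,633 kg at $0.11/kg → $1169.63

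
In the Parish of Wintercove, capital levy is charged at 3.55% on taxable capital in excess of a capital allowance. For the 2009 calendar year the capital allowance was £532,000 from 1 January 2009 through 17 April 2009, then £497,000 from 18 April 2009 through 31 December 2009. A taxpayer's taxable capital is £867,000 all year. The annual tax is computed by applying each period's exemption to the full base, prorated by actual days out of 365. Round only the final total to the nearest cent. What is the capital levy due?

1 January – 17 April 2009: 107 days, exemption £532,000 → (£867,000 − £532,000) × 3.55% × 107/365 = £3,486.2945
18 April – 31 December 2009: 258 days, exemption £497,000 → (£867,000 − £497,000) × 3.55% × 258/365 = £9,284.4658
Total = £12,770.7603

£12,770.76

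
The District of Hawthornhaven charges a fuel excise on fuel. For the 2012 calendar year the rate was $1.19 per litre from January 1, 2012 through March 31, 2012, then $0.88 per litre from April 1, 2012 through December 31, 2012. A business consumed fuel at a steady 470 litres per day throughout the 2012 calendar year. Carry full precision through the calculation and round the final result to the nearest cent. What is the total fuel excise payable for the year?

$164,636.30

January 1 – March 31, 2012: 91 days × 470 litres/day = 42,770 litres at $1.19/litre → $50,896.30
April 1 – December 31, 2012: 275 days × 470 litres/day = 129,250 litres at $0.88/litre → $113,740.00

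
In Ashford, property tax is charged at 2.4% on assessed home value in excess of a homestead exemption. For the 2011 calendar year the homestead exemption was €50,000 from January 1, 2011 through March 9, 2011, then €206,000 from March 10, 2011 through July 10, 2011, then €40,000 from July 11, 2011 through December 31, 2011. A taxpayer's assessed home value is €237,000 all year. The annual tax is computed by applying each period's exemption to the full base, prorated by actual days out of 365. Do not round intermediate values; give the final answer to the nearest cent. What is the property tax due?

January 1 – March 9, 2011: 68 days, exemption €50,000 → (€237,000 − €50,000) × 2.4% × 68/365 = €836.1205
March 10 – July 10, 2011: 123 days, exemption €206,000 → (€237,000 − €206,000) × 2.4% × 123/365 = €250.7178
July 11 – December 31, 2011: 174 days, exemption €40,000 → (€237,000 − €40,000) × 2.4% × 174/365 = €2,253.8959
Total = €3,340.7342

€3,340.73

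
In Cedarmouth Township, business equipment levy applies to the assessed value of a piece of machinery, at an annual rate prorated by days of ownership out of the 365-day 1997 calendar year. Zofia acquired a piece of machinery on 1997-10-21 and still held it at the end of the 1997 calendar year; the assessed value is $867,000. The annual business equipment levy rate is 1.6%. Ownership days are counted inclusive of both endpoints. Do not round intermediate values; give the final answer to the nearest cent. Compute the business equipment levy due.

$2,736.39

Days held (1997-10-21 to 1997-12-31): 72 out of 365
Tax = $867,000 × 1.6% × 72/365 = $2,736.3945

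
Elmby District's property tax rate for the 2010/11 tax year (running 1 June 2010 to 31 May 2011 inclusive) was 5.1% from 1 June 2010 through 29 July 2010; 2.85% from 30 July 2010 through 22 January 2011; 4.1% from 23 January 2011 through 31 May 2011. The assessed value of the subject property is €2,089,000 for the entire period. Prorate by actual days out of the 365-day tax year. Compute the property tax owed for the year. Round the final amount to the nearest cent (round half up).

€76,362.97

1 June – 29 July 2010: 59 days at 5.1% → €2,089,000 × 5.1% × 59/365 = €17,221.3726
30 July 2010 – 22 January 2011: 177 days at 2.85% → €2,089,000 × 2.85% × 177/365 = €28,871.1247
23 January – 31 May 2011: 129 days at 4.1% → €2,089,000 × 4.1% × 129/365 = €30,270.4685
Total = €76,362.9658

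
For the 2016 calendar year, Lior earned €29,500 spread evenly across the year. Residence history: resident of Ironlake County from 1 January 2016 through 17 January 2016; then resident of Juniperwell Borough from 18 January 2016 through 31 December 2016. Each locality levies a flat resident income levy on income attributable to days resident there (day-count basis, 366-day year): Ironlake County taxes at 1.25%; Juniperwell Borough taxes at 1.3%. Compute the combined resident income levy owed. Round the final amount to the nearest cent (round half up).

Ironlake County, 1 January – 17 January 2016: 17 days → €29,500 × 1.25% × 17/366 = €17.1277
Juniperwell Borough, 18 January – 31 December 2016: 349 days → €29,500 × 1.3% × 349/366 = €365.6872
Total = €382.8149

€382.81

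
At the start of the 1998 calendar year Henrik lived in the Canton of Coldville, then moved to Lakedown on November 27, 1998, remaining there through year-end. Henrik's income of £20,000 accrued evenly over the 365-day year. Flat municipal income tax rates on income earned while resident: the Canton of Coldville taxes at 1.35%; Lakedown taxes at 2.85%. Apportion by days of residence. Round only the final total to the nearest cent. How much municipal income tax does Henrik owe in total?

£298.77

The Canton of Coldville, January 1 – November 26, 1998: 330 days → £20,000 × 1.35% × 330/365 = £244.1096
Lakedown, November 27 – December 31, 1998: 35 days → £20,000 × 2.85% × 35/365 = £54.6575
Total = £298.7671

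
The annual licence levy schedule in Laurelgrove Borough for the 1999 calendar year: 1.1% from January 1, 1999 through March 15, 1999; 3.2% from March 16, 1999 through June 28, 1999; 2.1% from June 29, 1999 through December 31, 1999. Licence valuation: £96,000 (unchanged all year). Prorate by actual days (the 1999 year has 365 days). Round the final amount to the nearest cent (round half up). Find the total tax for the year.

January 1 – March 15, 1999: 74 days at 1.1% → £96,000 × 1.1% × 74/365 = £214.0932
March 16 – June 28, 1999: 105 days at 3.2% → £96,000 × 3.2% × 105/365 = £883.7260
June 29 – December 31, 1999: 186 days at 2.1% → £96,000 × 2.1% × 186/365 = £1,027.3315
Total = £2,125.1507

£2,125.15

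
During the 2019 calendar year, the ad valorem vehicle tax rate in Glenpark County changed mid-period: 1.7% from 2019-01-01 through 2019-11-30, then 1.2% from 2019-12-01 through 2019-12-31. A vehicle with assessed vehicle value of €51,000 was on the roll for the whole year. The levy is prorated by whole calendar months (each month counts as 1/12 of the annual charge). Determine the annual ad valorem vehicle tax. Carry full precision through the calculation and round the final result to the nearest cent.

2019-01-01 to 2019-11-30: 11 months at 1.7% → €51,000 × 1.7% × 11/12 = €794.7500
2019-12-01 to 2019-12-31: 1 month at 1.2% → €51,000 × 1.2% × 1/12 = €51.0000
Total = €845.7500

€845.75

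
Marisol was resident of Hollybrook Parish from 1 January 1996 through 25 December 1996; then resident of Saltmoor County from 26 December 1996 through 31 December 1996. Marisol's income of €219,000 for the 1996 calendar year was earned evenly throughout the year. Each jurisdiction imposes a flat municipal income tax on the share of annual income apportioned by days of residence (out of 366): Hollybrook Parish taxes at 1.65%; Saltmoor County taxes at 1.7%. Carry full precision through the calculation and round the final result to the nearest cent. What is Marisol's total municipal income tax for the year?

Hollybrook Parish, 1 January – 25 December 1996: 360 days → €219,000 × 1.65% × 360/366 = €3,554.2623
Saltmoor County, 26 December – 31 December 1996: 6 days → €219,000 × 1.7% × 6/366 = €61.0328
Total = €3,615.2951

€3,615.30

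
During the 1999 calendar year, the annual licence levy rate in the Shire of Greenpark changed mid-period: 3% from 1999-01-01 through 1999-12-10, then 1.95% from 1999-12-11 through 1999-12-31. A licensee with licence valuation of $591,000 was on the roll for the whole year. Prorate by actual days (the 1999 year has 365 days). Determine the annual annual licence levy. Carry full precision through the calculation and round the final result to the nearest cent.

1999-01-01 to 1999-12-10: 344 days at 3% → $591,000 × 3% × 344/365 = $16,709.9178
1999-12-11 to 1999-12-31: 21 days at 1.95% → $591,000 × 1.95% × 21/365 = $663.0534
Total = $17,372.9712

$17,372.97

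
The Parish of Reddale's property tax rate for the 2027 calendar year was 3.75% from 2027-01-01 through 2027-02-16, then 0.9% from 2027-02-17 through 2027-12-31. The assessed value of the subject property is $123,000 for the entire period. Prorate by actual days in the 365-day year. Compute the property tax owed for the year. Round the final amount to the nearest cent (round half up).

2027-01-01 to 2027-02-16: 47 days at 3.75% → $123,000 × 3.75% × 47/365 = $593.9384
2027-02-17 to 2027-12-31: 318 days at 0.9% → $123,000 × 0.9% × 318/365 = $964.4548
Total = $1,558.3932

$1,558.39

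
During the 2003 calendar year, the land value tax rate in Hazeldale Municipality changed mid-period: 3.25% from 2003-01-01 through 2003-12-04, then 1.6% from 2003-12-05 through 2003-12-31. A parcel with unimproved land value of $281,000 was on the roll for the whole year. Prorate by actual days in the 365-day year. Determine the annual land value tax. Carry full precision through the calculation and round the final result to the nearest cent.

2003-01-01 to 2003-12-04: 338 days at 3.25% → $281,000 × 3.25% × 338/365 = $8,456.9452
2003-12-05 to 2003-12-31: 27 days at 1.6% → $281,000 × 1.6% × 27/365 = $332.5808
Total = $8,789.5260

$8,789.53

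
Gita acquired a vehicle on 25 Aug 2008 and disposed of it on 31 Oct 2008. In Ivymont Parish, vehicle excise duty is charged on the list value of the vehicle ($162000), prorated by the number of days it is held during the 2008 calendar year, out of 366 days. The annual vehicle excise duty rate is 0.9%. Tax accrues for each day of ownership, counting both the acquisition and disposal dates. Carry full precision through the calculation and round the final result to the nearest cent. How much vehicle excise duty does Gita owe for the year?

$270.89

Days held (25 Aug – 31 Oct 2008): 68 out of 366
Tax = $162000 × 0.9% × 68/366 = $270.8852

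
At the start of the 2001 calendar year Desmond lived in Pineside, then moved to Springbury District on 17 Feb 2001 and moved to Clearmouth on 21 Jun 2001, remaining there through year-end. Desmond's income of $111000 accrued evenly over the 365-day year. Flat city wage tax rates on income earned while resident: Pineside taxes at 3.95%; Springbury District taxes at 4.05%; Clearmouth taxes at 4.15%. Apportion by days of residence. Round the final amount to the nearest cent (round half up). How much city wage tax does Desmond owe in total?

Pineside, 1 Jan – 16 Feb 2001: 47 days → $111000 × 3.95% × 47/365 = $564.5795
Springbury District, 17 Feb – 20 Jun 2001: 124 days → $111000 × 4.05% × 124/365 = $1527.2384
Clearmouth, 21 Jun – 31 Dec 2001: 194 days → $111000 × 4.15% × 194/365 = $2448.3863
Total = $4540.2041

$4540.20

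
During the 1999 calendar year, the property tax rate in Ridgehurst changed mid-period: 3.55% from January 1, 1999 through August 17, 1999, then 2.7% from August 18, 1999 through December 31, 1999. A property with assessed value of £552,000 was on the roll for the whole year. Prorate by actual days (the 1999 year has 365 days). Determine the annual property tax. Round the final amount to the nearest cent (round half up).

January 1 – August 17, 1999: 229 days at 3.55% → £552,000 × 3.55% × 229/365 = £12,294.4767
August 18 – December 31, 1999: 136 days at 2.7% → £552,000 × 2.7% × 136/365 = £5,553.2712
Total = £17,847.7479

£17,847.75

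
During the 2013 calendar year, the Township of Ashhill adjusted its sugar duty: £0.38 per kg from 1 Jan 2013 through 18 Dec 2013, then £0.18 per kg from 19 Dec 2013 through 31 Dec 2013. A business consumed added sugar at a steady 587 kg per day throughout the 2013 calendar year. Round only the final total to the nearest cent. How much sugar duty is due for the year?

1 Jan – 18 Dec 2013: 352 days × 587 kg/day = 206,624 kg at £0.38/kg → £78,517.12
19 Dec – 31 Dec 2013: 13 days × 587 kg/day = 7,631 kg at £0.18/kg → £1,373.58

£79,890.70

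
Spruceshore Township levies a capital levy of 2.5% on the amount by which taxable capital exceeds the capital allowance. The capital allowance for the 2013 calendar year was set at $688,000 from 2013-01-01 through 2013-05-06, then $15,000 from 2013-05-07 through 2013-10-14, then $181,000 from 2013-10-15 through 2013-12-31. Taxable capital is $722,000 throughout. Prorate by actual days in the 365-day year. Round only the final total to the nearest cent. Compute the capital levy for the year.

2013-01-01 to 2013-05-06: 126 days, exemption $688,000 → ($722,000 − $688,000) × 2.5% × 126/365 = $293.4247
2013-05-07 to 2013-10-14: 161 days, exemption $15,000 → ($722,000 − $15,000) × 2.5% × 161/365 = $7,796.3699
2013-10-15 to 2013-12-31: 78 days, exemption $181,000 → ($722,000 − $181,000) × 2.5% × 78/365 = $2,890.2740
Total = $10,980.0685

$10,980.07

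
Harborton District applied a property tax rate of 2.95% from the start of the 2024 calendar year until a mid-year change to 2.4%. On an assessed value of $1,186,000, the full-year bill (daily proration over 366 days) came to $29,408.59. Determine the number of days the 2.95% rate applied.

Let d = days at the first rate; then 366 − d days at the second rate.
$1,186,000 × [2.95%·d + 2.4%·(366−d)] / 366 = $29,408.59
Solving gives d = 53, so the new rate took effect on February 23, 2024.

53 days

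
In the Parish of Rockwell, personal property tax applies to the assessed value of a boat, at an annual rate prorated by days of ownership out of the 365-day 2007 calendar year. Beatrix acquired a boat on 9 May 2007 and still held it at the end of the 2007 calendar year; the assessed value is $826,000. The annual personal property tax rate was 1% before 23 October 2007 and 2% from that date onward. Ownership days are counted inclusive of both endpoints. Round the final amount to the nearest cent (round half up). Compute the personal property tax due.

$6,947.45

9 May – 22 October 2007: 167 days at 1% → $826,000 × 1% × 167/365 = $3,779.2329
23 October – 31 December 2007: 70 days at 2% → $826,000 × 2% × 70/365 = $3,168.2192
Total = $6,947.4521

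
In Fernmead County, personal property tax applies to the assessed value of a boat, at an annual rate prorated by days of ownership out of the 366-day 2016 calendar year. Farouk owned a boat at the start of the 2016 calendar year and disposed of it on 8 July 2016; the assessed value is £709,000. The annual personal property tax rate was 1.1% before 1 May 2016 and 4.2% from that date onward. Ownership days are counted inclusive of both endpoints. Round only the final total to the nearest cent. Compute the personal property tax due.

1 January – 30 April 2016: 121 days at 1.1% → £709,000 × 1.1% × 121/366 = £2,578.3579
1 May – 8 July 2016: 69 days at 4.2% → £709,000 × 4.2% × 69/366 = £5,613.8852
Total = £8,192.2432

£8,192.24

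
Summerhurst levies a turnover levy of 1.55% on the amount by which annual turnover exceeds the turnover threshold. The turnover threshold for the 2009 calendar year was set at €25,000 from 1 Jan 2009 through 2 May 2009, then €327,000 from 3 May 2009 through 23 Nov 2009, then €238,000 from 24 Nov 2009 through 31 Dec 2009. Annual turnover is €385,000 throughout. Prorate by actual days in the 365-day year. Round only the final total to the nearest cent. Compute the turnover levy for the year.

1 Jan – 2 May 2009: 122 days, exemption €25,000 → (€385,000 − €25,000) × 1.55% × 122/365 = €1,865.0959
3 May – 23 Nov 2009: 205 days, exemption €327,000 → (€385,000 − €327,000) × 1.55% × 205/365 = €504.9178
24 Nov – 31 Dec 2009: 38 days, exemption €238,000 → (€385,000 − €238,000) × 1.55% × 38/365 = €237.2137
Total = €2,607.2274

€2,607.23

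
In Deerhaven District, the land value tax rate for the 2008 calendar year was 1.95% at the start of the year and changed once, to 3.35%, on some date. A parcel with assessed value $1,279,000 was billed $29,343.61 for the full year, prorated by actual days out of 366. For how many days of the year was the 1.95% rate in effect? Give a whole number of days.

Let d = days at the first rate; then 366 − d days at the second rate.
$1,279,000 × [1.95%·d + 3.35%·(366−d)] / 366 = $29,343.61
Solving gives d = 276, so the new rate took effect on 3 October 2008.

276 days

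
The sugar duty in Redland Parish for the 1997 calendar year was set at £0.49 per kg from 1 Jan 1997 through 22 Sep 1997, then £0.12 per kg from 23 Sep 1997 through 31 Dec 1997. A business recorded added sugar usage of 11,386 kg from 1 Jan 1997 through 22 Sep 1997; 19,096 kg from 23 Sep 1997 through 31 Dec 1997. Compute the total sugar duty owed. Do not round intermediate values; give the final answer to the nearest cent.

1 Jan – 22 Sep 1997: 11,386 kg at £0.49/kg → £5,579.14
23 Sep – 31 Dec 1997: 19,096 kg at £0.12/kg → £2,291.52

£7,870.66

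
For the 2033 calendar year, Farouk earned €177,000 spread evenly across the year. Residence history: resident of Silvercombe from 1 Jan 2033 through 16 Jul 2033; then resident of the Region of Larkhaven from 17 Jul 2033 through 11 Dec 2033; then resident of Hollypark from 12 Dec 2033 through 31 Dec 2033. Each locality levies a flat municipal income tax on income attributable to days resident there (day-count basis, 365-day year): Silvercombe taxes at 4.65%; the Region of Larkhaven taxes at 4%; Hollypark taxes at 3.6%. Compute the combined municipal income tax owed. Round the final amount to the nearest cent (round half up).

€7,662.16

Silvercombe, 1 Jan – 16 Jul 2033: 197 days → €177,000 × 4.65% × 197/365 = €4,442.2151
The Region of Larkhaven, 17 Jul – 11 Dec 2033: 148 days → €177,000 × 4% × 148/365 = €2,870.7945
Hollypark, 12 Dec – 31 Dec 2033: 20 days → €177,000 × 3.6% × 20/365 = €349.1507
Total = €7,662.1603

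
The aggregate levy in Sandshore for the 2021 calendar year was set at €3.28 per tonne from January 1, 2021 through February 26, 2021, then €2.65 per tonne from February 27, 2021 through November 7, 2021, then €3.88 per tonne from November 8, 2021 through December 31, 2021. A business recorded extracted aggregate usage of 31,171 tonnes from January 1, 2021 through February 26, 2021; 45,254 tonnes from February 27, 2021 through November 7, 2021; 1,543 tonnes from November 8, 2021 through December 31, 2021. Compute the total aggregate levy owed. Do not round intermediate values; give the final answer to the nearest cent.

January 1 – February 26, 2021: 31,171 tonnes at €3.28/tonne → €102,240.88
February 27 – November 7, 2021: 45,254 tonnes at €2.65/tonne → €119,923.10
November 8 – December 31, 2021: 1,543 tonnes at €3.88/tonne → €5,986.84

€228,150.82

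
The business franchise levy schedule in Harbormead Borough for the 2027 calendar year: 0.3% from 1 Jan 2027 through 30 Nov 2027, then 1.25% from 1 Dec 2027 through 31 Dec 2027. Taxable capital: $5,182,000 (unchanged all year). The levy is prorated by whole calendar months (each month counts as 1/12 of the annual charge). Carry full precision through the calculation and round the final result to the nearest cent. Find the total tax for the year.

$19,648.42

1 Jan – 30 Nov 2027: 11 months at 0.3% → $5,182,000 × 0.3% × 11/12 = $14,250.5000
1 Dec – 31 Dec 2027: 1 month at 1.25% → $5,182,000 × 1.25% × 1/12 = $5,397.9167
Total = $19,648.4167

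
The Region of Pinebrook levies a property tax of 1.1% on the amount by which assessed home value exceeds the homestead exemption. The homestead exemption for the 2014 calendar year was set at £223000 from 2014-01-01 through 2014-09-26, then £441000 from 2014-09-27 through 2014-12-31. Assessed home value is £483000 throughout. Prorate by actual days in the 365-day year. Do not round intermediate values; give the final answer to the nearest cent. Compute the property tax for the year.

£2229.29

2014-01-01 to 2014-09-26: 269 days, exemption £223000 → (£483000 − £223000) × 1.1% × 269/365 = £2107.7808
2014-09-27 to 2014-12-31: 96 days, exemption £441000 → (£483000 − £441000) × 1.1% × 96/365 = £121.5123
Total = £2229.2932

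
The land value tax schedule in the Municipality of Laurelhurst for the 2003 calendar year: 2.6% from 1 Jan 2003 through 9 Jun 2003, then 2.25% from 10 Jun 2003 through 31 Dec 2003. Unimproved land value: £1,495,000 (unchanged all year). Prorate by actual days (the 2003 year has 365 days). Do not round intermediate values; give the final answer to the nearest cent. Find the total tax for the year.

1 Jan – 9 Jun 2003: 160 days at 2.6% → £1,495,000 × 2.6% × 160/365 = £17,038.9041
10 Jun – 31 Dec 2003: 205 days at 2.25% → £1,495,000 × 2.25% × 205/365 = £18,892.2945
Total = £35,931.1986

£35,931.20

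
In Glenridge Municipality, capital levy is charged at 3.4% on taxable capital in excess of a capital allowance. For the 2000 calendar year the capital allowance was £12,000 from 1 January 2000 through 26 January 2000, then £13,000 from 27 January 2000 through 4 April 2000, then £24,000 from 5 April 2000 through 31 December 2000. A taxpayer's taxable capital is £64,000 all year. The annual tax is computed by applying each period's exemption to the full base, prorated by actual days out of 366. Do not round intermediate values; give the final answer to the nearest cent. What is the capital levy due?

1 January – 26 January 2000: 26 days, exemption £12,000 → (£64,000 − £12,000) × 3.4% × 26/366 = £125.5956
27 January – 4 April 2000: 69 days, exemption £13,000 → (£64,000 − £13,000) × 3.4% × 69/366 = £326.9016
5 April – 31 December 2000: 271 days, exemption £24,000 → (£64,000 − £24,000) × 3.4% × 271/366 = £1,006.9945
Total = £1,459.4918

£1,459.49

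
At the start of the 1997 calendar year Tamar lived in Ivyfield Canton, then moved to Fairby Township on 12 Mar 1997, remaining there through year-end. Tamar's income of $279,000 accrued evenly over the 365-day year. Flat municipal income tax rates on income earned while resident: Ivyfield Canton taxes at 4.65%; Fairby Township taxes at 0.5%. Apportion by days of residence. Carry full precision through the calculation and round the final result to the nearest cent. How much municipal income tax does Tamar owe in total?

$3,615.53

Ivyfield Canton, 1 Jan – 11 Mar 1997: 70 days → $279,000 × 4.65% × 70/365 = $2,488.0685
Fairby Township, 12 Mar – 31 Dec 1997: 295 days → $279,000 × 0.5% × 295/365 = $1,127.4658
Total = $3,615.5342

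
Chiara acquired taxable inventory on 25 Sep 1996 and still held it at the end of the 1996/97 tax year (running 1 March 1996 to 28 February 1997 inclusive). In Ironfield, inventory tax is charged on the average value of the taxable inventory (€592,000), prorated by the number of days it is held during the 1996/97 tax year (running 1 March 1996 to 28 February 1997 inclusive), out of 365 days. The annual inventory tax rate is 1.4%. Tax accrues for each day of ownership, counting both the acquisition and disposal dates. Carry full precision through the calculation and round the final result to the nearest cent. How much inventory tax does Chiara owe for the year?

€3,564.98

Days held (25 Sep 1996 – 28 Feb 1997): 157 out of 365
Tax = €592,000 × 1.4% × 157/365 = €3,564.9753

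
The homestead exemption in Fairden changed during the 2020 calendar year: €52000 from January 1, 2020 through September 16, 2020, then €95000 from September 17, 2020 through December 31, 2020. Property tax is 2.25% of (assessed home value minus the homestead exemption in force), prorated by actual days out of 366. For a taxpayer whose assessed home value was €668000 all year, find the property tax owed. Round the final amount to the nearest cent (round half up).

January 1 – September 16, 2020: 260 days, exemption €52000 → (€668000 − €52000) × 2.25% × 260/366 = €9845.9016
September 17 – December 31, 2020: 106 days, exemption €95000 → (€668000 − €95000) × 2.25% × 106/366 = €3733.8934
Total = €13579.7951

€13579.80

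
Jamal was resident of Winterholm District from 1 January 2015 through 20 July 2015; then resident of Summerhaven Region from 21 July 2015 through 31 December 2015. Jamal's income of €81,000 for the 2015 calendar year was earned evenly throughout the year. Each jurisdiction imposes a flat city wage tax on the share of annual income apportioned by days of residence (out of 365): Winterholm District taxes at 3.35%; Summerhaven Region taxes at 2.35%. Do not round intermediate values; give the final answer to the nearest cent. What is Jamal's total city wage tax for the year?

€2,349.55

Winterholm District, 1 January – 20 July 2015: 201 days → €81,000 × 3.35% × 201/365 = €1,494.2836
Summerhaven Region, 21 July – 31 December 2015: 164 days → €81,000 × 2.35% × 164/365 = €855.2712
Total = €2,349.5548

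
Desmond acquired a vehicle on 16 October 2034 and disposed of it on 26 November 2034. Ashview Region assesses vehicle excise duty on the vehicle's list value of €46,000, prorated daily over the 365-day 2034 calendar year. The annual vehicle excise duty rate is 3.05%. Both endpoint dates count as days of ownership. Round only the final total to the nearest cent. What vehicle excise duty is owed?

Days held (16 October – 26 November 2034): 42 out of 365
Tax = €46,000 × 3.05% × 42/365 = €161.4411

€161.44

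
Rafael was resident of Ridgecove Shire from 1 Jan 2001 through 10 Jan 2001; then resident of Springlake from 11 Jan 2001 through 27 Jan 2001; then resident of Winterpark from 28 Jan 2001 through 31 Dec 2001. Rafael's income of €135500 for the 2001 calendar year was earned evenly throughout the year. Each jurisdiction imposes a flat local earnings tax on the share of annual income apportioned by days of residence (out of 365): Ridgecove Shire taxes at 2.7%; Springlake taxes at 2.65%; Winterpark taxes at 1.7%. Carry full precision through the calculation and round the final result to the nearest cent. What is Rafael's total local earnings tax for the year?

Ridgecove Shire, 1 Jan – 10 Jan 2001: 10 days → €135500 × 2.7% × 10/365 = €100.2329
Springlake, 11 Jan – 27 Jan 2001: 17 days → €135500 × 2.65% × 17/365 = €167.2404
Winterpark, 28 Jan – 31 Dec 2001: 338 days → €135500 × 1.7% × 338/365 = €2133.1041
Total = €2400.5774

€2400.58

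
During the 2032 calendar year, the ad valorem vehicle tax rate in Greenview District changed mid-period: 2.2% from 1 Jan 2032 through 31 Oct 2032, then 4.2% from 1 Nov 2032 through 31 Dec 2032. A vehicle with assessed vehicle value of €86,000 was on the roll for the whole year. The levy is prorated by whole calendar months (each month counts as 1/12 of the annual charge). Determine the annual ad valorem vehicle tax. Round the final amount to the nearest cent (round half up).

1 Jan – 31 Oct 2032: 10 months at 2.2% → €86,000 × 2.2% × 10/12 = €1,576.6667
1 Nov – 31 Dec 2032: 2 months at 4.2% → €86,000 × 4.2% × 2/12 = €602.0000
Total = €2,178.6667

€2,178.67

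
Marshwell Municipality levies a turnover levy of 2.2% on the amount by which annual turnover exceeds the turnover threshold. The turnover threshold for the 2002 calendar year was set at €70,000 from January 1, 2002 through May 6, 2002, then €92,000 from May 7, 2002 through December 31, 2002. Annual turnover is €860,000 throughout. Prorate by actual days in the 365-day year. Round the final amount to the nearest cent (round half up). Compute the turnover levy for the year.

€17,063.08

January 1 – May 6, 2002: 126 days, exemption €70,000 → (€860,000 − €70,000) × 2.2% × 126/365 = €5,999.6712
May 7 – December 31, 2002: 239 days, exemption €92,000 → (€860,000 − €92,000) × 2.2% × 239/365 = €11,063.4082
Total = €17,063.0795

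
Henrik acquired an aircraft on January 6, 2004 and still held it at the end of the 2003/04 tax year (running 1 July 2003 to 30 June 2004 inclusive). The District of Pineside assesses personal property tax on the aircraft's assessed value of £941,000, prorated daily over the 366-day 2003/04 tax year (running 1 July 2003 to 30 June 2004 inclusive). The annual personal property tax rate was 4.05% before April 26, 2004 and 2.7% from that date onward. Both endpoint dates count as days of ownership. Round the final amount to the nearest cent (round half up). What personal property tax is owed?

January 6 – April 25, 2004: 111 days at 4.05% → £941,000 × 4.05% × 111/366 = £11,558.1025
April 26 – June 30, 2004: 66 days at 2.7% → £941,000 × 2.7% × 66/366 = £4,581.5902
Total = £16,139.6926

£16,139.69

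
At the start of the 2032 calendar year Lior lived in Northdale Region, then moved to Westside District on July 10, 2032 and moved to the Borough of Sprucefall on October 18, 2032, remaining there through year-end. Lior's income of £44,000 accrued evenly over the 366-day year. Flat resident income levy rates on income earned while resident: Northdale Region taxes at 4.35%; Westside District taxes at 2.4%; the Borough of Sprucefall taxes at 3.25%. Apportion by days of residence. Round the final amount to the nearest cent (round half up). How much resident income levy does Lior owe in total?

£1,580.39

Northdale Region, January 1 – July 9, 2032: 191 days → £44,000 × 4.35% × 191/366 = £998.8361
Westside District, July 10 – October 17, 2032: 100 days → £44,000 × 2.4% × 100/366 = £288.5246
The Borough of Sprucefall, October 18 – December 31, 2032: 75 days → £44,000 × 3.25% × 75/366 = £293.0328
Total = £1,580.3934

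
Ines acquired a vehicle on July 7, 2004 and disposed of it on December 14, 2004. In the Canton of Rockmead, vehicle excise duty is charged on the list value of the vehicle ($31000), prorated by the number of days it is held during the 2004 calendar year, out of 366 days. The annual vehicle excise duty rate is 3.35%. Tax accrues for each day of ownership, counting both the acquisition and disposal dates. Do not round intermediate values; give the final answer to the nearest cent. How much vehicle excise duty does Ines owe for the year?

$456.83

Days held (July 7 – December 14, 2004): 161 out of 366
Tax = $31000 × 3.35% × 161/366 = $456.8265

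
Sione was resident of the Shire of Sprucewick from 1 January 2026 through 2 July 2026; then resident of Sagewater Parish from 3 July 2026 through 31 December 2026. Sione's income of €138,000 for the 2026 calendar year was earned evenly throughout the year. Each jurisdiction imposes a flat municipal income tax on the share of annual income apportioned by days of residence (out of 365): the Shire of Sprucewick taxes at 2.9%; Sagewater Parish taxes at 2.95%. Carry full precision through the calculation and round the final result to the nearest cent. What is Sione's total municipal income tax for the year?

The Shire of Sprucewick, 1 January – 2 July 2026: 183 days → €138,000 × 2.9% × 183/365 = €2,006.4822
Sagewater Parish, 3 July – 31 December 2026: 182 days → €138,000 × 2.95% × 182/365 = €2,029.9233
Total = €4,036.4055

€4,036.41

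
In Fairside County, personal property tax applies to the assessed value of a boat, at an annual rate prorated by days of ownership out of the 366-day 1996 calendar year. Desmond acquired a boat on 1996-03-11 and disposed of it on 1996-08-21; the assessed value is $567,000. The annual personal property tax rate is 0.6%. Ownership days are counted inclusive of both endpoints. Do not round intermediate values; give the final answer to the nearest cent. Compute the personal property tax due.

Days held (1996-03-11 to 1996-08-21): 164 out of 366
Tax = $567,000 × 0.6% × 164/366 = $1,524.3934

$1,524.39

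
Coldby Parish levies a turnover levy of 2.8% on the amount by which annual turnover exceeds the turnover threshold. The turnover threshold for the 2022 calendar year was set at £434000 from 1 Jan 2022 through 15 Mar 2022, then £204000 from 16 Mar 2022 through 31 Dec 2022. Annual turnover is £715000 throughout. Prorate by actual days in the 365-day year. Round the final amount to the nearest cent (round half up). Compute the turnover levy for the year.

1 Jan – 15 Mar 2022: 74 days, exemption £434000 → (£715000 − £434000) × 2.8% × 74/365 = £1595.1562
16 Mar – 31 Dec 2022: 291 days, exemption £204000 → (£715000 − £204000) × 2.8% × 291/365 = £11407.2000
Total = £13002.3562

£13002.36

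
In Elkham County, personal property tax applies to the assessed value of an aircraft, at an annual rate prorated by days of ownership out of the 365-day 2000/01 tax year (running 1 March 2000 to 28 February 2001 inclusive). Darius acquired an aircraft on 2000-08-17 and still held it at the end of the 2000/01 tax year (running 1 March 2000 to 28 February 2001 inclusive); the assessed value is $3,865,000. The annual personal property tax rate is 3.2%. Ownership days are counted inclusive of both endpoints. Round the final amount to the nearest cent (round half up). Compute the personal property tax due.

$66,414.47

Days held (2000-08-17 to 2001-02-28): 196 out of 365
Tax = $3,865,000 × 3.2% × 196/365 = $66,414.4658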